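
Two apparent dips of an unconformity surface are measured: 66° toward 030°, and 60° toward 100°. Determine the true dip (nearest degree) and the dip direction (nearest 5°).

true dip 68°, dip direction 055°

Represent each trace as a vector plunging at its apparent dip toward its trend (east-north-up frame): v₁ = (0.203, 0.352, -0.914), v₂ = (0.492, -0.087, -0.866).
n = v₁ × v₂ = (0.384, 0.274, 0.191) (taken with n_z > 0).
True dip = arccos(n_z / |n|) = arccos(0.3754) = 68.0°.
The horizontal component of n points toward azimuth atan2(n_x, n_y) = 55°, the dip direction.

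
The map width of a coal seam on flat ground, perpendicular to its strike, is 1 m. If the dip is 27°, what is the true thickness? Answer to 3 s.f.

0.454 m

True thickness t = w · sin(dip) = 1 × sin 27°
t = 1 × 0.4540 = 0.454 m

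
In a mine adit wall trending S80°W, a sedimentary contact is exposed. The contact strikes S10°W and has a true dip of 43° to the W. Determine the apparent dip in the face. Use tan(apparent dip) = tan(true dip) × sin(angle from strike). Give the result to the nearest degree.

The strike is S10°W and the section trends S80°W; the acute angle between them is β = 70°.
tan α = tan 43° × sin 70° = 0.9325 × 0.9397 = 0.8763
α = arctan(0.8763) = 41.23°

41°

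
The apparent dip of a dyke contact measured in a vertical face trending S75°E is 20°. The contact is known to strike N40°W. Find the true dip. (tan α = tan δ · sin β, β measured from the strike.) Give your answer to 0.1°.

32.4°

The section is 35° from the strike.
tan δ = tan α / sin β = tan 20° / sin 35° = 0.3640 / 0.5736 = 0.6346
δ = arctan(0.6346) = 32.40°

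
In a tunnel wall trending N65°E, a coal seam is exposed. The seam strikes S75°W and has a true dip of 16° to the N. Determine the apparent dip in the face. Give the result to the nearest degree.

3°

The strike is S75°W and the section trends N65°E; the acute angle between them is β = 10°.
tan(apparent dip) = tan 16° · sin 10° = 0.0498
α = arctan(0.0498) = 2.85°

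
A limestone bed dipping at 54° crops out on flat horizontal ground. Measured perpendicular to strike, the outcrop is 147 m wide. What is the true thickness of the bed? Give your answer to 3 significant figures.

True thickness t = w · sin(dip) = 147 × sin 54°
t = 147 × 0.8090 = 118.925 m

119 m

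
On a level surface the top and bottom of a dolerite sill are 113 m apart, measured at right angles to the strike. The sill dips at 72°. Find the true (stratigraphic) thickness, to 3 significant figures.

107 m

True thickness t = w · sin(dip) = 113 × sin 72°
t = 113 × 0.9511 = 107.469 m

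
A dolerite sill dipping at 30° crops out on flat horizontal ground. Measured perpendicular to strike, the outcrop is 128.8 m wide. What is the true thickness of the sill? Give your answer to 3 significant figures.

True thickness t = w · sin(dip) = 128.8 × sin 30°
t = 128.8 × 0.5000 = 64.400 m

64.4 m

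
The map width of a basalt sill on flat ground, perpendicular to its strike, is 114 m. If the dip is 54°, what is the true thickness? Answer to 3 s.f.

92.2 m

True thickness t = w · sin(dip) = 114 × sin 54°
t = 114 × 0.8090 = 92.228 m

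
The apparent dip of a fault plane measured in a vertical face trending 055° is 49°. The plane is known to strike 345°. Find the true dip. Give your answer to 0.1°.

50.8°

The section is 70° from the strike.
tan δ = tan α / sin β = tan 49° / sin 70° = 1.1504 / 0.9397 = 1.2242
δ = arctan(1.2242) = 50.76°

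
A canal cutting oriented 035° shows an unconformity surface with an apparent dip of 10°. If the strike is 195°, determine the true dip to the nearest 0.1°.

27.3°

The section is 20° from the strike.
tan δ = tan α / sin β = tan 10° / sin 20° = 0.1763 / 0.3420 = 0.5155
true dip = arctan 0.5155 = 27.27°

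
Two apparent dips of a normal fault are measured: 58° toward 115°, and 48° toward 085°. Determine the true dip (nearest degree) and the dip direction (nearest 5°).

true dip 59°, dip direction 135°

Represent each trace as a vector plunging at its apparent dip toward its trend (east-north-up frame): v₁ = (0.480, -0.224, -0.848), v₂ = (0.667, 0.058, -0.743).
n = v₁ × v₂ = (0.216, -0.208, 0.177) (taken with n_z > 0).
Dip δ = arctan(|n_h|/n_z) = arctan(0.300/0.177) = 59.4°.
The horizontal component of n points toward azimuth atan2(n_x, n_y) = 134°, the dip direction.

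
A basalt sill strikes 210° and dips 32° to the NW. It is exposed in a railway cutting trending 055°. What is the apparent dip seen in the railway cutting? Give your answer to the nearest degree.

Angle between strike (210°) and section (055°): β = 25°.
tan(apparent dip) = tan 32° · sin 25° = 0.2641
α = arctan(0.2641) = 14.79°

15°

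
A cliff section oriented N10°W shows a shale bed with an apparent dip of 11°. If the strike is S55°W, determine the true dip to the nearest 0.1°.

The section is 65° from the strike.
tan(true dip) = tan 11° / sin 65° = 0.2145
δ = arctan(0.2145) = 12.11°

12.1°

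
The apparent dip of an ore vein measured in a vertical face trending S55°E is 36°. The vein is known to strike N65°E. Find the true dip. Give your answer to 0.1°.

40.0°

The section is 60° from the strike.
tan(true dip) = tan 36° / sin 60° = 0.8389
δ = arctan(0.8389) = 39.99°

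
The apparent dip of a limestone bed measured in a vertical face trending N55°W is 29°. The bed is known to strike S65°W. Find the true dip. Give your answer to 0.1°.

The section is 60° from the strike.
tan δ = tan α / sin β = tan 29° / sin 60° = 0.5543 / 0.8660 = 0.6401
true dip = arctan 0.6401 = 32.62°

32.6°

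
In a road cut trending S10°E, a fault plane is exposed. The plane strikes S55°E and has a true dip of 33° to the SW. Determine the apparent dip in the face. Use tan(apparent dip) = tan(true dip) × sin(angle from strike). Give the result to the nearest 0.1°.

24.7°

Angle between strike (S55°E) and section (S10°E): β = 45°.
tan(apparent dip) = tan 33° · sin 45° = 0.4592
apparent dip = arctan 0.4592 = 24.66°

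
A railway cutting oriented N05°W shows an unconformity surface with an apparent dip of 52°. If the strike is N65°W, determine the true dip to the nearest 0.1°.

55.9°

The section is 60° from the strike.
tan δ = tan α / sin β = tan 52° / sin 60° = 1.2799 / 0.8660 = 1.4779
δ = arctan(1.4779) = 55.92°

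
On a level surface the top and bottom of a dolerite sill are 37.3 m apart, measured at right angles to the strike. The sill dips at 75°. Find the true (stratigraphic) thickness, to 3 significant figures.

36.0 m

True thickness t = w · sin(dip) = 37.3 × sin 75°
t = 37.3 × 0.9659 = 36.029 m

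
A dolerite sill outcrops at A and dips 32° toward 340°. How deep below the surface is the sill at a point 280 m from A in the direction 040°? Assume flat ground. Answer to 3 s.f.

87.5 m

The hole lies 60° from the dip direction, so the down-dip offset is 280 × cos 60° = 140.00 m.
Depth = down-dip offset × tan(dip) = 140.00 × tan 32° = 140.00 × 0.6249
Depth = 87.48 m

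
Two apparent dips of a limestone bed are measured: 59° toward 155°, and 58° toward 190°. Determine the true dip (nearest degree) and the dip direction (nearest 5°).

true dip 60°, dip direction 170°

Represent each trace as a vector plunging at its apparent dip toward its trend (east-north-up frame): v₁ = (0.218, -0.467, -0.857), v₂ = (-0.092, -0.522, -0.848).
Cross product v₁ × v₂ gives the pole to the plane: n ∝ (0.051, -0.263, 0.157).
Dip δ = arctan(|n_h|/n_z) = arctan(0.268/0.157) = 59.8°.
The horizontal component of n points toward azimuth atan2(n_x, n_y) = 169°, the dip direction.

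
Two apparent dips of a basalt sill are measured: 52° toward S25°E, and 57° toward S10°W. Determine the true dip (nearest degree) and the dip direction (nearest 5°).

true dip 57°, dip direction 190°

Each apparent-dip line lies in the plane. As unit vectors (x east, y north, z up), v₁ plunges 52°→S25°E and v₂ plunges 57°→S10°W.
n = v₁ × v₂ = (-0.045, -0.293, 0.192) (taken with n_z > 0).
Dip δ = arctan(|n_h|/n_z) = arctan(0.296/0.192) = 57.0°.
The horizontal component of n points toward azimuth atan2(n_x, n_y) = 189°, the dip direction.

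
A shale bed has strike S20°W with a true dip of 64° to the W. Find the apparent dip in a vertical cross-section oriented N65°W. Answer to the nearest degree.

64°

The section lies 85° from the strike.
tan(apparent dip) = tan 64° · sin 85° = 2.0425
α = arctan(2.0425) = 63.91°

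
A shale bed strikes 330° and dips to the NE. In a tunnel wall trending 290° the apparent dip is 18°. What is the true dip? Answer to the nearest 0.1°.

26.8°

The section is 40° from the strike.
tan(true dip) = tan 18° / sin 40° = 0.5055
true dip = arctan 0.5055 = 26.82°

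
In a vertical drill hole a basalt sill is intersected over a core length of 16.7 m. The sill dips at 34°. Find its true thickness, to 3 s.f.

True thickness t = h · cos(dip) = 16.7 × cos 34°
t = 16.7 × 0.8290 = 13.845 m

13.8 m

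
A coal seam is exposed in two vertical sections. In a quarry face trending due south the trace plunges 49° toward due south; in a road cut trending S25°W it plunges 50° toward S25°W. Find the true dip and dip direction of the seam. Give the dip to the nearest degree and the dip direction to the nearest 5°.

Represent each trace as a vector plunging at its apparent dip toward its trend (east-north-up frame): v₁ = (0.000, -0.656, -0.755), v₂ = (-0.272, -0.583, -0.766).
The plane normal is n = v₁ × v₂ ∝ (-0.063, -0.205, 0.178).
tan δ = √(n_x²+n_y²)/n_z = 0.214/0.178, so δ = 50.3°.
The horizontal component of n points toward azimuth atan2(n_x, n_y) = 197°, the dip direction.

true dip 50°, dip direction 195°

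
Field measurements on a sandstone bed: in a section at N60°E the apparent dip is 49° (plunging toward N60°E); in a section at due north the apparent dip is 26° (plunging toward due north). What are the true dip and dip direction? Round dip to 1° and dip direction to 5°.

true dip 49°, dip direction 065°

The two traces are lines in the plane: v₁ = (sin 60°·cos 49°, cos 60°·cos 49°, −sin 49°), v₂ = (sin 0°·cos 26°, cos 0°·cos 26°, −sin 26°).
n = v₁ × v₂ = (0.535, 0.249, 0.511) (taken with n_z > 0).
Dip δ = arctan(|n_h|/n_z) = arctan(0.590/0.511) = 49.1°.
Dip direction = azimuth of (n_x, n_y) = atan2(0.535, 0.249) = 65°.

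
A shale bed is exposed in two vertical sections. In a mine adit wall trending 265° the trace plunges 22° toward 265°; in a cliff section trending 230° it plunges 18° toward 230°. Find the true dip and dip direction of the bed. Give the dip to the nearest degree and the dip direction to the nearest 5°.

true dip 22°, dip direction 265°

The two traces are lines in the plane: v₁ = (sin 265°·cos 22°, cos 265°·cos 22°, −sin 22°), v₂ = (sin 230°·cos 18°, cos 230°·cos 18°, −sin 18°).
The plane normal is n = v₁ × v₂ ∝ (-0.204, -0.013, 0.506).
tan δ = √(n_x²+n_y²)/n_z = 0.204/0.506, so δ = 22.0°.
Dip direction = atan2(-0.204, -0.013) = 266° (azimuth of n's horizontal projection).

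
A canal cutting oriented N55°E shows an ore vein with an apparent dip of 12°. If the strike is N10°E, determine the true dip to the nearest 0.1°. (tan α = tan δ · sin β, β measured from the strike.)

16.7°

The section is 45° from the strike.
tan δ = tan α / sin β = tan 12° / sin 45° = 0.2126 / 0.7071 = 0.3006
δ = arctan(0.3006) = 16.73°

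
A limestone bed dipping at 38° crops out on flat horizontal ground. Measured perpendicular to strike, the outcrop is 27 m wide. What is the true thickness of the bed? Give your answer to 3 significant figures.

16.6 m

True thickness t = w · sin(dip) = 27 × sin 38°
t = 27 × 0.6157 = 16.623 m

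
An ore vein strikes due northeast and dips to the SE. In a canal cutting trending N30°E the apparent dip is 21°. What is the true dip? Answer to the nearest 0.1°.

β = acute angle between strike due northeast and section N30°E = 15°.
tan(true dip) = tan 21° / sin 15° = 1.4831
δ = arctan(1.4831) = 56.01°

56.0°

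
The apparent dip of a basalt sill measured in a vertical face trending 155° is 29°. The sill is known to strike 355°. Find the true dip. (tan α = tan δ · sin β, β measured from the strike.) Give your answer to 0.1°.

58.3°

β = acute angle between strike 355° and section 155° = 20°.
tan(true dip) = tan 29° / sin 20° = 1.6207
δ = arctan(1.6207) = 58.32°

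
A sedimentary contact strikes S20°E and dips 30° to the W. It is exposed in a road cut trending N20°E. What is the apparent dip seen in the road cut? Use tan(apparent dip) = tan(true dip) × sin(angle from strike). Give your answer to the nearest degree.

20°

The strike is S20°E and the section trends N20°E; the acute angle between them is β = 40°.
tan α = tan 30° × sin 40° = 0.5774 × 0.6428 = 0.3711
α = arctan(0.3711) = 20.36°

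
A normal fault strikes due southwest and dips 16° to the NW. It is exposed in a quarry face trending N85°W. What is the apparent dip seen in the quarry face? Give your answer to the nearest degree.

The strike is due southwest and the section trends N85°W; the acute angle between them is β = 50°.
tan(apparent dip) = tan 16° · sin 50° = 0.2197
apparent dip = arctan 0.2197 = 12.39°

12°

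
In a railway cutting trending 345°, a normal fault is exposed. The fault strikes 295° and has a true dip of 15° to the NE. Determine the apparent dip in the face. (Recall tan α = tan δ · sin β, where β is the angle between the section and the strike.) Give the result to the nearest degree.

Angle between strike (295°) and section (345°): β = 50°.
tan α = tan 15° × sin 50° = 0.2679 × 0.7660 = 0.2053
α = arctan(0.2053) = 11.60°

12°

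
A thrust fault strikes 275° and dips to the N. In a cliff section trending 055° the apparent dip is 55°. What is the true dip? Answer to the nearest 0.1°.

65.8°

β = acute angle between strike 275° and section 055° = 40°.
tan δ = tan α / sin β = tan 55° / sin 40° = 1.4281 / 0.6428 = 2.2218
true dip = arctan 2.2218 = 65.77°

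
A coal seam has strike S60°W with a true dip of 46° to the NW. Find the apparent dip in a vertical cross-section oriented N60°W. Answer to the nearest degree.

42°

Angle between strike (S60°W) and section (N60°W): β = 60°.
tan α = tan 46° × sin 60° = 1.0355 × 0.8660 = 0.8968
α = arctan(0.8968) = 41.89°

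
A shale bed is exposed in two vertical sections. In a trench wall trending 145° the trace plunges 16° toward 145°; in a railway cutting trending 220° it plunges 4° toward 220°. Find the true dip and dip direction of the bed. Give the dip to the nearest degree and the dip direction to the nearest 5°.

true dip 16°, dip direction 145°

The two traces are lines in the plane: v₁ = (sin 145°·cos 16°, cos 145°·cos 16°, −sin 16°), v₂ = (sin 220°·cos 4°, cos 220°·cos 4°, −sin 4°).
The plane normal is n = v₁ × v₂ ∝ (0.156, -0.215, 0.926).
Dip δ = arctan(|n_h|/n_z) = arctan(0.266/0.926) = 16.0°.
Dip direction = azimuth of (n_x, n_y) = atan2(0.156, -0.215) = 144°.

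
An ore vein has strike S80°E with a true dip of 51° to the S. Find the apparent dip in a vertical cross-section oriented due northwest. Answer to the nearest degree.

The strike is S80°E and the section trends due northwest; the acute angle between them is β = 35°.
tan α = tan 51° × sin 35° = 1.2349 × 0.5736 = 0.7083
α = arctan(0.7083) = 35.31°

35°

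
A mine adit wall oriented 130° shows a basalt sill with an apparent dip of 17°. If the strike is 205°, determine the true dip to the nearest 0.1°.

The section is 75° from the strike.
tan(true dip) = tan 17° / sin 75° = 0.3165
true dip = arctan 0.3165 = 17.56°

17.6°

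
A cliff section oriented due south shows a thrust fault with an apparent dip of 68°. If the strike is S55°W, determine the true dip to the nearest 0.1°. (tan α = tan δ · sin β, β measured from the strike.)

β = acute angle between strike S55°W and section due south = 55°.
tan δ = tan α / sin β = tan 68° / sin 55° = 2.4751 / 0.8192 = 3.0215
true dip = arctan 3.0215 = 71.69°

71.7°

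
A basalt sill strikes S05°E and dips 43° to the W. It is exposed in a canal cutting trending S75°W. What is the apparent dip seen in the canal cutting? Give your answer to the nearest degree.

43°

Angle between strike (S05°E) and section (S75°W): β = 80°.
tan α = tan 43° × sin 80° = 0.9325 × 0.9848 = 0.9183
apparent dip = arctan 0.9183 = 42.56°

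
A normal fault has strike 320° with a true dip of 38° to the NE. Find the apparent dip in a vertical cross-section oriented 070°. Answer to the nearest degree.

Angle between strike (320°) and section (070°): β = 70°.
tan(apparent dip) = tan 38° · sin 70° = 0.7342
apparent dip = arctan 0.7342 = 36.28°

36°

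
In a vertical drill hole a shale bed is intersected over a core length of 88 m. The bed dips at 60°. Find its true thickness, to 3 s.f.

44.0 m

True thickness t = h · cos(dip) = 88 × cos 60°
t = 88 × 0.5000 = 44.000 m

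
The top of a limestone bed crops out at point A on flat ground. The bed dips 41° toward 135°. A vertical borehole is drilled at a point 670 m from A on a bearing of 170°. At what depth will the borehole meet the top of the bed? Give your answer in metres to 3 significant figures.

The hole lies 35° from the dip direction, so the down-dip offset is 670 × cos 35° = 548.83 m.
Depth = down-dip offset × tan(dip) = 548.83 × tan 41° = 548.83 × 0.8693
Depth = 477.09 m

477 m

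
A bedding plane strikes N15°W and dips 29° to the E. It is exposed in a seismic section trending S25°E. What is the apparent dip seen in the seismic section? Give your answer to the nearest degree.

The strike is N15°W and the section trends S25°E; the acute angle between them is β = 10°.
tan α = tan 29° × sin 10° = 0.5543 × 0.1736 = 0.0963
α = arctan(0.0963) = 5.50°

5°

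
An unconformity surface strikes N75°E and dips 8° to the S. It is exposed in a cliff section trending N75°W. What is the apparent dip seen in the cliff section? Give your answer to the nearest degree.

The section lies 30° from the strike.
tan(apparent dip) = tan 8° · sin 30° = 0.0703
apparent dip = arctan 0.0703 = 4.02°

4°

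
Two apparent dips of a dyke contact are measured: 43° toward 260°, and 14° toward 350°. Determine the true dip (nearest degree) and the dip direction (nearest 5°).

true dip 44°, dip direction 275°

Each apparent-dip line lies in the plane. As unit vectors (x east, y north, z up), v₁ plunges 43°→260° and v₂ plunges 14°→350°.
The plane normal is n = v₁ × v₂ ∝ (-0.682, 0.059, 0.710).
Dip δ = arctan(|n_h|/n_z) = arctan(0.685/0.710) = 44.0°.
Dip direction = azimuth of (n_x, n_y) = atan2(-0.682, 0.059) = 275°.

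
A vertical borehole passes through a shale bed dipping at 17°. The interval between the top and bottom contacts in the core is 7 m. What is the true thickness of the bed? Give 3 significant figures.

6.69 m

True thickness t = h · cos(dip) = 7 × cos 17°
t = 7 × 0.9563 = 6.694 m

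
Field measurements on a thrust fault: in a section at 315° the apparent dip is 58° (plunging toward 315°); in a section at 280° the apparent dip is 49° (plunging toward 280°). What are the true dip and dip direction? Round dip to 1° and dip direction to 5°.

true dip 58°, dip direction 325°

Each apparent-dip line lies in the plane. As unit vectors (x east, y north, z up), v₁ plunges 58°→315° and v₂ plunges 49°→280°.
Cross product v₁ × v₂ gives the pole to the plane: n ∝ (-0.186, 0.265, 0.199).
tan δ = √(n_x²+n_y²)/n_z = 0.324/0.199, so δ = 58.4°.
The horizontal component of n points toward azimuth atan2(n_x, n_y) = 325°, the dip direction.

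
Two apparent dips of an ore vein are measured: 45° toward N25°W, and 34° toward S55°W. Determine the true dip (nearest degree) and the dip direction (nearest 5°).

The two traces are lines in the plane: v₁ = (sin 335°·cos 45°, cos 335°·cos 45°, −sin 45°), v₂ = (sin 235°·cos 34°, cos 235°·cos 34°, −sin 34°).
Cross product v₁ × v₂ gives the pole to the plane: n ∝ (-0.695, 0.313, 0.577).
tan δ = √(n_x²+n_y²)/n_z = 0.762/0.577, so δ = 52.8°.
Dip direction = atan2(-0.695, 0.313) = 294° (azimuth of n's horizontal projection).

true dip 53°, dip direction 295°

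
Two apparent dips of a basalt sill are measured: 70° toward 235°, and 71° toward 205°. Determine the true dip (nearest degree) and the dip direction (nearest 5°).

Each apparent-dip line lies in the plane. As unit vectors (x east, y north, z up), v₁ plunges 70°→235° and v₂ plunges 71°→205°.
The plane normal is n = v₁ × v₂ ∝ (-0.092, -0.136, 0.056).
tan δ = √(n_x²+n_y²)/n_z = 0.164/0.056, so δ = 71.2°.
The horizontal component of n points toward azimuth atan2(n_x, n_y) = 214°, the dip direction.

true dip 71°, dip direction 215°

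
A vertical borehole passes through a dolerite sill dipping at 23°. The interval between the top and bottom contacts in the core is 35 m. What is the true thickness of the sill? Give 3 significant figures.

32.2 m

True thickness t = h · cos(dip) = 35 × cos 23°
t = 35 × 0.9205 = 32.218 m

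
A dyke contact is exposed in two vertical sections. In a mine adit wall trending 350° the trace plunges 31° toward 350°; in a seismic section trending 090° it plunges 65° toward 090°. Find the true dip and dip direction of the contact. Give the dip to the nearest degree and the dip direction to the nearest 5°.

true dip 67°, dip direction 065°

The two traces are lines in the plane: v₁ = (sin 350°·cos 31°, cos 350°·cos 31°, −sin 31°), v₂ = (sin 90°·cos 65°, cos 90°·cos 65°, −sin 65°).
Cross product v₁ × v₂ gives the pole to the plane: n ∝ (0.765, 0.353, 0.357).
Dip δ = arctan(|n_h|/n_z) = arctan(0.842/0.357) = 67.0°.
The horizontal component of n points toward azimuth atan2(n_x, n_y) = 65°, the dip direction.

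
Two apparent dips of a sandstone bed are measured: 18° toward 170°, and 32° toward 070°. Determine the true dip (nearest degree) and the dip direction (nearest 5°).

true dip 37°, dip direction 105°

Each apparent-dip line lies in the plane. As unit vectors (x east, y north, z up), v₁ plunges 18°→170° and v₂ plunges 32°→070°.
The plane normal is n = v₁ × v₂ ∝ (0.586, -0.159, 0.794).
True dip = arccos(n_z / |n|) = arccos(0.7945) = 37.4°.
The horizontal component of n points toward azimuth atan2(n_x, n_y) = 105°, the dip direction.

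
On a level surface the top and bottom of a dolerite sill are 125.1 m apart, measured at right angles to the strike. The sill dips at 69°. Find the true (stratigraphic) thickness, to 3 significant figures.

True thickness t = w · sin(dip) = 125.1 × sin 69°
t = 125.1 × 0.9336 = 116.791 m

117 m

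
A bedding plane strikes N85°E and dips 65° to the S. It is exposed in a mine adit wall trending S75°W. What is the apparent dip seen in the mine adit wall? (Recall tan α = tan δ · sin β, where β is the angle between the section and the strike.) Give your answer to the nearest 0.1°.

The strike is N85°E and the section trends S75°W; the acute angle between them is β = 10°.
tan(apparent dip) = tan 65° · sin 10° = 0.3724
apparent dip = arctan 0.3724 = 20.42°

20.4°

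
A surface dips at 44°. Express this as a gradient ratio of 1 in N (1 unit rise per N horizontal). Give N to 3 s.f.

1 in 1.04

1 : N means tan θ = 1/N, so N = 1/tan 44° = 1/0.9657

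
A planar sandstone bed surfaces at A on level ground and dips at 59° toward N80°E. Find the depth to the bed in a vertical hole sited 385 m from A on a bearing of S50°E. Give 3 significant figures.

The hole lies 50° from the dip direction, so the down-dip offset is 385 × cos 50° = 247.47 m.
Depth = down-dip offset × tan(dip) = 247.47 × tan 59° = 247.47 × 1.6643
Depth = 411.86 m

412 m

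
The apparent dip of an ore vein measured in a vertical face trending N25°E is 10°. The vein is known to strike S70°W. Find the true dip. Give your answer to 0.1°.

β = acute angle between strike S70°W and section N25°E = 45°.
tan δ = tan α / sin β = tan 10° / sin 45° = 0.1763 / 0.7071 = 0.2494
δ = arctan(0.2494) = 14.00°

14.0°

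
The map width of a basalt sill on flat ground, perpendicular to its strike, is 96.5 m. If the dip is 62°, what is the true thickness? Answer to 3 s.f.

85.2 m

True thickness t = w · sin(dip) = 96.5 × sin 62°
t = 96.5 × 0.8829 = 85.204 m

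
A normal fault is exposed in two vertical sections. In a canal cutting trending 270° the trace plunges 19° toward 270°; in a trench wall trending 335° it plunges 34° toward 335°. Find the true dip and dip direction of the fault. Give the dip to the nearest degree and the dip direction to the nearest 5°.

true dip 34°, dip direction 330°

Each apparent-dip line lies in the plane. As unit vectors (x east, y north, z up), v₁ plunges 19°→270° and v₂ plunges 34°→335°.
Cross product v₁ × v₂ gives the pole to the plane: n ∝ (-0.245, 0.415, 0.710).
True dip = arccos(n_z / |n|) = arccos(0.8278) = 34.1°.
Dip direction = atan2(-0.245, 0.415) = 329° (azimuth of n's horizontal projection).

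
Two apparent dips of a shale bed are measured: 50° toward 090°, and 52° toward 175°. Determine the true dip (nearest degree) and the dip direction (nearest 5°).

The two traces are lines in the plane: v₁ = (sin 90°·cos 50°, cos 90°·cos 50°, −sin 50°), v₂ = (sin 175°·cos 52°, cos 175°·cos 52°, −sin 52°).
Cross product v₁ × v₂ gives the pole to the plane: n ∝ (0.470, -0.465, 0.394).
True dip = arccos(n_z / |n|) = arccos(0.5120) = 59.2°.
The horizontal component of n points toward azimuth atan2(n_x, n_y) = 135°, the dip direction.

true dip 59°, dip direction 135°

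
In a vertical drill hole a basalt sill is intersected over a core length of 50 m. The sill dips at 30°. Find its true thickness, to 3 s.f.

True thickness t = h · cos(dip) = 50 × cos 30°
t = 50 × 0.8660 = 43.301 m

43.3 m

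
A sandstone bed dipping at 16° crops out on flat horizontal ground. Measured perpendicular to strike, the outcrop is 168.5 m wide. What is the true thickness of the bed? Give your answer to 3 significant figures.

True thickness t = w · sin(dip) = 168.5 × sin 16°
t = 168.5 × 0.2756 = 46.445 m

46.4 m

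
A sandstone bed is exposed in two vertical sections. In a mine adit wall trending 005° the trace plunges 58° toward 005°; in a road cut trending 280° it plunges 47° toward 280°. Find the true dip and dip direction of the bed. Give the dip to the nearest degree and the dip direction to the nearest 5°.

true dip 62°, dip direction 335°

The two traces are lines in the plane: v₁ = (sin 5°·cos 58°, cos 5°·cos 58°, −sin 58°), v₂ = (sin 280°·cos 47°, cos 280°·cos 47°, −sin 47°).
Cross product v₁ × v₂ gives the pole to the plane: n ∝ (-0.286, 0.603, 0.360).
Dip δ = arctan(|n_h|/n_z) = arctan(0.668/0.360) = 61.7°.
Dip direction = atan2(-0.286, 0.603) = 335° (azimuth of n's horizontal projection).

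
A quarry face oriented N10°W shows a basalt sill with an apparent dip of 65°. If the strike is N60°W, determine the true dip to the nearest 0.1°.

70.3°

The section is 50° from the strike.
tan δ = tan α / sin β = tan 65° / sin 50° = 2.1445 / 0.7660 = 2.7995
δ = arctan(2.7995) = 70.34°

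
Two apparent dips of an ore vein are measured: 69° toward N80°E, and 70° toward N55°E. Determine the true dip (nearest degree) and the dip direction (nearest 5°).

Each apparent-dip line lies in the plane. As unit vectors (x east, y north, z up), v₁ plunges 69°→N80°E and v₂ plunges 70°→N55°E.
n = v₁ × v₂ = (0.125, 0.070, 0.052) (taken with n_z > 0).
True dip = arccos(n_z / |n|) = arccos(0.3405) = 70.1°.
The horizontal component of n points toward azimuth atan2(n_x, n_y) = 61°, the dip direction.

true dip 70°, dip direction 060°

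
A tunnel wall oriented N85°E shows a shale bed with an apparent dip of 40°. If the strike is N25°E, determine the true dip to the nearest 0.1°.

The section is 60° from the strike.
tan δ = tan α / sin β = tan 40° / sin 60° = 0.8391 / 0.8660 = 0.9689
true dip = arctan 0.9689 = 44.10°

44.1°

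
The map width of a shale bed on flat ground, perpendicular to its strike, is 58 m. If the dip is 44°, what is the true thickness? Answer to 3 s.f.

40.3 m

True thickness t = w · sin(dip) = 58 × sin 44°
t = 58 × 0.6947 = 40.290 m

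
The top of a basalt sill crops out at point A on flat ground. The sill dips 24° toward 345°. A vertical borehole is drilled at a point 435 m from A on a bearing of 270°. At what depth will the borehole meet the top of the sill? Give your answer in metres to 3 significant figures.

The hole lies 75° from the dip direction, so the down-dip offset is 435 × cos 75° = 112.59 m.
Depth = down-dip offset × tan(dip) = 112.59 × tan 24° = 112.59 × 0.4452
Depth = 50.13 m

50.1 m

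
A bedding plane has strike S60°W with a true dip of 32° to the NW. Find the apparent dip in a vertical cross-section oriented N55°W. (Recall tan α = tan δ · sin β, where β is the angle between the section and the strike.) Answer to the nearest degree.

30°

Angle between strike (S60°W) and section (N55°W): β = 65°.
tan(apparent dip) = tan 32° · sin 65° = 0.5663
apparent dip = arctan 0.5663 = 29.52°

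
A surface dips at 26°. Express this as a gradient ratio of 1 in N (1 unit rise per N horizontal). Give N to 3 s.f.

1 in 2.05

1 : N means tan θ = 1/N, so N = 1/tan 26° = 1/0.4877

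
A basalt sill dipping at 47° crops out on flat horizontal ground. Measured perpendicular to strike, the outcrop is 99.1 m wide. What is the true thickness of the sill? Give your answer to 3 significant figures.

72.5 m

True thickness t = w · sin(dip) = 99.1 × sin 47°
t = 99.1 × 0.7314 = 72.477 m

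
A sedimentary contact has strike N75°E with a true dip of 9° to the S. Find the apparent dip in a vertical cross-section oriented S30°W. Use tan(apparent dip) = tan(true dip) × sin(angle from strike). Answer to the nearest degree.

6°

The section lies 45° from the strike.
tan α = tan 9° × sin 45° = 0.1584 × 0.7071 = 0.1120
α = arctan(0.1120) = 6.39°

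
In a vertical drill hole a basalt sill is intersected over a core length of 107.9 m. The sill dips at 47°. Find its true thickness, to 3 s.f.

True thickness t = h · cos(dip) = 107.9 × cos 47°
t = 107.9 × 0.6820 = 73.588 m

73.6 m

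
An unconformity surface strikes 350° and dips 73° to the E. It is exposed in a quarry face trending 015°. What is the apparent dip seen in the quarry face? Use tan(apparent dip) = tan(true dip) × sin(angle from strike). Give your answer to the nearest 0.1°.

54.1°

The section lies 25° from the strike.
tan α = tan 73° × sin 25° = 3.2709 × 0.4226 = 1.3823
apparent dip = arctan 1.3823 = 54.12°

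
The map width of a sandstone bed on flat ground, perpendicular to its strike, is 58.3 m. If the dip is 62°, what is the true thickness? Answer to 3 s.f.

True thickness t = w · sin(dip) = 58.3 × sin 62°
t = 58.3 × 0.8829 = 51.476 m

51.5 m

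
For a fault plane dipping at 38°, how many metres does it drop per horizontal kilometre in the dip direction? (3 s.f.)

781 m

drop per km = 1000 × tan 38° = 1000 × 0.7813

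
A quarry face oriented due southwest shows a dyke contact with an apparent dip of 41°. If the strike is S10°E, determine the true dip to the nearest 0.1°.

46.7°

The section is 55° from the strike.
tan δ = tan α / sin β = tan 41° / sin 55° = 0.8693 / 0.8192 = 1.0612
δ = arctan(1.0612) = 46.70°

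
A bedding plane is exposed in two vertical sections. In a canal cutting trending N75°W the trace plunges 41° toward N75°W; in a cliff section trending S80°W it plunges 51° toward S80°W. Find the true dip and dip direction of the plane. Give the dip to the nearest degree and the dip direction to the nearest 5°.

true dip 54°, dip direction 235°

Each apparent-dip line lies in the plane. As unit vectors (x east, y north, z up), v₁ plunges 41°→N75°W and v₂ plunges 51°→S80°W.
The plane normal is n = v₁ × v₂ ∝ (-0.223, -0.160, 0.201).
Dip δ = arctan(|n_h|/n_z) = arctan(0.275/0.201) = 53.9°.
The horizontal component of n points toward azimuth atan2(n_x, n_y) = 234°, the dip direction.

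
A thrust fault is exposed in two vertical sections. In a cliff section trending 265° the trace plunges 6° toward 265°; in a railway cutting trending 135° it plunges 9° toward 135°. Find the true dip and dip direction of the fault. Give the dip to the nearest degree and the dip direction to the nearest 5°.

Represent each trace as a vector plunging at its apparent dip toward its trend (east-north-up frame): v₁ = (-0.991, -0.087, -0.105), v₂ = (0.698, -0.698, -0.156).
The plane normal is n = v₁ × v₂ ∝ (-0.059, -0.228, 0.752).
True dip = arccos(n_z / |n|) = arccos(0.9543) = 17.4°.
Dip direction = azimuth of (n_x, n_y) = atan2(-0.059, -0.228) = 195°.

true dip 17°, dip direction 195°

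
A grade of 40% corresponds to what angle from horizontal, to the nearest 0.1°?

tan θ = 40/100 = 0.4000
θ = arctan(0.4000) = 21.80°

21.8°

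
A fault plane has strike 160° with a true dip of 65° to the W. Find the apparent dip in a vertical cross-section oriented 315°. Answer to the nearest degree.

The section lies 25° from the strike.
tan(apparent dip) = tan 65° · sin 25° = 0.9063
apparent dip = arctan 0.9063 = 42.19°

42°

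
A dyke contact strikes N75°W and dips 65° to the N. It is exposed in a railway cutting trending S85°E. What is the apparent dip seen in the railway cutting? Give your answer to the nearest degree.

20°

The strike is N75°W and the section trends S85°E; the acute angle between them is β = 10°.
tan α = tan 65° × sin 10° = 2.1445 × 0.1736 = 0.3724
α = arctan(0.3724) = 20.42°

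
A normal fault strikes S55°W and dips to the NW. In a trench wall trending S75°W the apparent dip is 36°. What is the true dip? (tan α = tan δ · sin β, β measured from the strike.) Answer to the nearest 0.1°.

β = acute angle between strike S55°W and section S75°W = 20°.
tan(true dip) = tan 36° / sin 20° = 2.1243
true dip = arctan 2.1243 = 64.79°

64.8°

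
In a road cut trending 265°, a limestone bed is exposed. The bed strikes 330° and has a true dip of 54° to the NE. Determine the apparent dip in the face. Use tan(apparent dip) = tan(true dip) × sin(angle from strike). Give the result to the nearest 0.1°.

51.3°

Angle between strike (330°) and section (265°): β = 65°.
tan(apparent dip) = tan 54° · sin 65° = 1.2474
apparent dip = arctan 1.2474 = 51.28°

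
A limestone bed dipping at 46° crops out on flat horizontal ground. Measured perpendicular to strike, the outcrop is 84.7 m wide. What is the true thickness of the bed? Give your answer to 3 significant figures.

True thickness t = w · sin(dip) = 84.7 × sin 46°
t = 84.7 × 0.7193 = 60.928 m

60.9 m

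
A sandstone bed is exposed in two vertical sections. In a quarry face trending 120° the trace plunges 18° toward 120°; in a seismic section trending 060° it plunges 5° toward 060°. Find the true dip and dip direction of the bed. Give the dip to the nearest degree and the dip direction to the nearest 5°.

true dip 19°, dip direction 135°

Represent each trace as a vector plunging at its apparent dip toward its trend (east-north-up frame): v₁ = (0.824, -0.476, -0.309), v₂ = (0.863, 0.498, -0.087).
The plane normal is n = v₁ × v₂ ∝ (0.195, -0.195, 0.821).
tan δ = √(n_x²+n_y²)/n_z = 0.276/0.821, so δ = 18.6°.
Dip direction = atan2(0.195, -0.195) = 135° (azimuth of n's horizontal projection).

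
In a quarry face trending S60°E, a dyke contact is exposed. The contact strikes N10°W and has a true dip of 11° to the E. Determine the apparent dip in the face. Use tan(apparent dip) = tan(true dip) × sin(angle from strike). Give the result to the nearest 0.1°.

Angle between strike (N10°W) and section (S60°E): β = 50°.
tan α = tan 11° × sin 50° = 0.1944 × 0.7660 = 0.1489
α = arctan(0.1489) = 8.47°

8.5°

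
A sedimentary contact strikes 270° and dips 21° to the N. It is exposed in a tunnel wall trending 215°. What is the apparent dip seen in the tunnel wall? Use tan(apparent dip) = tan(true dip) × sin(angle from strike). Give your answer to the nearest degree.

The section lies 55° from the strike.
tan(apparent dip) = tan 21° · sin 55° = 0.3144
α = arctan(0.3144) = 17.46°

17°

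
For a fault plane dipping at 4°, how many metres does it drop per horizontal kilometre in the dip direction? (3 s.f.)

drop per km = 1000 × tan 4° = 1000 × 0.0699

69.9 m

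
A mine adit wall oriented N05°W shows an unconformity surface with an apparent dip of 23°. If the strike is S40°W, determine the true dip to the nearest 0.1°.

31.0°

β = acute angle between strike S40°W and section N05°W = 45°.
tan(true dip) = tan 23° / sin 45° = 0.6003
true dip = arctan 0.6003 = 30.98°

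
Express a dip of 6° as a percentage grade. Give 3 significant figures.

10.5%

grade % = 100 × tan 6° = 100 × 0.1051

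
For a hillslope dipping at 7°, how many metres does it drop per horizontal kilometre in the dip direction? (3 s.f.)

123 m

drop per km = 1000 × tan 7° = 1000 × 0.1228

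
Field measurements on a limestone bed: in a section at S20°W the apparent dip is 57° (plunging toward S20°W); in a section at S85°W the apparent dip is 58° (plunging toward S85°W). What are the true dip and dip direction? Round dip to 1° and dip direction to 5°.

true dip 62°, dip direction 235°

The two traces are lines in the plane: v₁ = (sin 200°·cos 57°, cos 200°·cos 57°, −sin 57°), v₂ = (sin 265°·cos 58°, cos 265°·cos 58°, −sin 58°).
The plane normal is n = v₁ × v₂ ∝ (-0.395, -0.285, 0.262).
True dip = arccos(n_z / |n|) = arccos(0.4730) = 61.8°.
The horizontal component of n points toward azimuth atan2(n_x, n_y) = 234°, the dip direction.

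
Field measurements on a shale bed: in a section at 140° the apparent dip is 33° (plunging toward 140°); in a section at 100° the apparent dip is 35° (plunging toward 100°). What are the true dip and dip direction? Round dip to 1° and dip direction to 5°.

Represent each trace as a vector plunging at its apparent dip toward its trend (east-north-up frame): v₁ = (0.539, -0.642, -0.545), v₂ = (0.807, -0.142, -0.574).
n = v₁ × v₂ = (0.291, -0.130, 0.442) (taken with n_z > 0).
tan δ = √(n_x²+n_y²)/n_z = 0.319/0.442, so δ = 35.8°.
The horizontal component of n points toward azimuth atan2(n_x, n_y) = 114°, the dip direction.

true dip 36°, dip direction 115°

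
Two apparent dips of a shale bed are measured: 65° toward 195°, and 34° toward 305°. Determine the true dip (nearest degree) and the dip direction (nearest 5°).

true dip 69°, dip direction 230°

Each apparent-dip line lies in the plane. As unit vectors (x east, y north, z up), v₁ plunges 65°→195° and v₂ plunges 34°→305°.
n = v₁ × v₂ = (-0.659, -0.554, 0.329) (taken with n_z > 0).
Dip δ = arctan(|n_h|/n_z) = arctan(0.861/0.329) = 69.1°.
Dip direction = azimuth of (n_x, n_y) = atan2(-0.659, -0.554) = 230°.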